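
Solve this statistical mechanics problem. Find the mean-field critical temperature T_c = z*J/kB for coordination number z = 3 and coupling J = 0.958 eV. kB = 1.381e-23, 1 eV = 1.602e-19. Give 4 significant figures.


Step 1: z*J = 3*0.958 = 2.874 eV
Step 2: Convert to Joules: 2.874*1.602e-19 = 4.604e-19 J
Step 3: T_c = 4.604e-19 / 1.381e-23 = 3.334e+04 K

3.334e+04


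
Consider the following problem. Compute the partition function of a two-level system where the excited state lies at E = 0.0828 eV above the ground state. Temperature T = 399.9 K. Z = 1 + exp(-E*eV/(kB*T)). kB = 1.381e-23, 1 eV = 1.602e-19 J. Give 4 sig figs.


Step 1: Compute beta*E = E*eV/(kB*T) = 0.0828*1.602e-19/(1.381e-23*399.9) = 2.402
Step 2: exp(-beta*E) = exp(-2.402) = 0.09055
Step 3: Z = 1 + 0.09055 = 1.091

1.091


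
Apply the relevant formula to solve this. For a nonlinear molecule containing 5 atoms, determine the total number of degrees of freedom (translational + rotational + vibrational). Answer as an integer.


Step 1: Translational DOF = 3
Step 2: Rotational DOF (nonlinear) = 3
Step 3: Vibrational DOF = 3*5 - 6 = 9
Step 4: Total = 3 + 3 + 9 = 15

15


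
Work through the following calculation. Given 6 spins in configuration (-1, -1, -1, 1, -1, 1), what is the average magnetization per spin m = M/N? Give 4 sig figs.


Step 1: Count up spins (+1): 2, down spins (-1): 4
Step 2: Total magnetization M = 2 - 4 = -2
Step 3: m = M/N = -2/6 = -0.3333

-0.3333


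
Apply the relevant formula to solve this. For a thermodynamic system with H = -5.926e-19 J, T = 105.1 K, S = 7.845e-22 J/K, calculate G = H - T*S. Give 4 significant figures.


Step 1: T*S = 105.1 * 7.845e-22 = 8.245e-20 J
Step 2: G = H - T*S = -5.926e-19 - 8.245e-20
Step 3: G = -6.751e-19 J

-6.751e-19


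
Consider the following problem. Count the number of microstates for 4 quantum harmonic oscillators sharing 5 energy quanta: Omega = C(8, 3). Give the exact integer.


Step 1: Use binomial coefficient C(8, 3)
Step 2: Numerator = 8! / 5!
Step 3: Denominator = 3!
Step 4: Omega = 56

56


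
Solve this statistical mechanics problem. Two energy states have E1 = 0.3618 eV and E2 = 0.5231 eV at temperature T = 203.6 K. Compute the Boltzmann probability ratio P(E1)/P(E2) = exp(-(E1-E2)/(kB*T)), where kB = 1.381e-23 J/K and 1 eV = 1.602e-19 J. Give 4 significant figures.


Step 1: Compute energy difference dE = E1 - E2 = 0.3618 - 0.5231 = -0.1613 eV
Step 2: Convert to Joules: dE_J = -0.1613 * 1.602e-19 = -2.584e-20 J
Step 3: Compute exponent = -dE_J / (kB * T) = -(-2.584e-20) / (1.381e-23 * 203.6) = 9.19
Step 4: P(E1)/P(E2) = exp(9.19) = 9801

9801


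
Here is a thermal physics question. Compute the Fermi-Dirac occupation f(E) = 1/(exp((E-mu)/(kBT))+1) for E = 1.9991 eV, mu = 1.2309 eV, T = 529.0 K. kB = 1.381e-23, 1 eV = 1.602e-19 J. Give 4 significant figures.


Step 1: (E - mu) = 1.9991 - 1.2309 = 0.7682 eV
Step 2: Convert: (E-mu)*eV = 1.231e-19 J
Step 3: x = (E-mu)*eV/(kB*T) = 16.85
Step 4: f = 1/(exp(16.85)+1) = 4.831e-08

4.831e-08


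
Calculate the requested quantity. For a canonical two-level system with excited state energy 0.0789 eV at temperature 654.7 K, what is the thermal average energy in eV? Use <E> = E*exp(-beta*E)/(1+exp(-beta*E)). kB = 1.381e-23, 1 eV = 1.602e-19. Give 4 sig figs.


Step 1: beta*E = 0.0789*1.602e-19/(1.381e-23*654.7) = 1.398
Step 2: exp(-beta*E) = 0.2471
Step 3: <E> = 0.0789*0.2471/(1+0.2471) = 0.01563 eV

0.01563


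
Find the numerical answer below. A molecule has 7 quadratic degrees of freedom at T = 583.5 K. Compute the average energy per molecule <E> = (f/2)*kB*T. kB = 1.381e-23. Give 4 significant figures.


Step 1: f/2 = 7/2 = 3.5
Step 2: kB*T = 1.381e-23 * 583.5 = 8.058e-21
Step 3: <E> = 3.5 * 8.058e-21 = 2.82e-20 J

2.82e-20


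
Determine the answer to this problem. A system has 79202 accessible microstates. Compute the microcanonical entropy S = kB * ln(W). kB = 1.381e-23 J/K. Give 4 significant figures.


Step 1: ln(W) = ln(79202) = 11.28
Step 2: S = kB * ln(W) = 1.381e-23 * 11.28
Step 3: S = 1.558e-22 J/K

1.558e-22


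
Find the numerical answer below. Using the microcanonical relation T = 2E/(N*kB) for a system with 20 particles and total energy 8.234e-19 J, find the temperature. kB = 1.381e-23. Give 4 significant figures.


Step 1: Numerator = 2*E = 2*8.234e-19 = 1.647e-18 J
Step 2: Denominator = N*kB = 20*1.381e-23 = 2.762e-22
Step 3: T = 1.647e-18 / 2.762e-22 = 5962 K

5962


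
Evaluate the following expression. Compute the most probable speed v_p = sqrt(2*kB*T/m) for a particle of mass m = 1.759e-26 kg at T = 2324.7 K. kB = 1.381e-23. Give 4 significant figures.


Step 1: Numerator = 2*kB*T = 2*1.381e-23*2324.7 = 6.421e-20
Step 2: Ratio = 6.421e-20 / 1.759e-26 = 3.65e+06
Step 3: v_p = sqrt(3.65e+06) = 1911 m/s

1911


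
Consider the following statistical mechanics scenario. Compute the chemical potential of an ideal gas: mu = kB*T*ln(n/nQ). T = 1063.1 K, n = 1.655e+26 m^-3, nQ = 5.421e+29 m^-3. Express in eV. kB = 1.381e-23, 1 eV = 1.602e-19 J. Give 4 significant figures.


Step 1: n/nQ = 1.655e+26/5.421e+29 = 0.0003053
Step 2: ln(n/nQ) = -8.094
Step 3: mu = kB*T*ln(n/nQ) = 1.468e-20*-8.094 = -1.188e-19 J
Step 4: Convert to eV: -1.188e-19/1.602e-19 = -0.7418 eV

-0.7418


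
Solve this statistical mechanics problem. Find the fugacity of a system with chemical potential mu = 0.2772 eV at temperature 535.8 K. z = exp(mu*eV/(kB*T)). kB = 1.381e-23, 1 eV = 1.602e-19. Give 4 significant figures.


Step 1: Convert mu to Joules: 0.2772*1.602e-19 = 4.441e-20 J
Step 2: kB*T = 1.381e-23*535.8 = 7.399e-21 J
Step 3: mu/(kB*T) = 6.001
Step 4: z = exp(6.001) = 404

404


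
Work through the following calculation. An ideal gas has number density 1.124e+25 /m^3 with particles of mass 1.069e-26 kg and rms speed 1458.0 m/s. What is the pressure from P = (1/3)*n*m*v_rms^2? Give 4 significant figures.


Step 1: v_rms^2 = 1458.0^2 = 2.126e+06
Step 2: n*m = 1.124e+25*1.069e-26 = 0.1202
Step 3: P = (1/3)*0.1202*2.126e+06 = 8.514e+04 Pa

8.514e+04


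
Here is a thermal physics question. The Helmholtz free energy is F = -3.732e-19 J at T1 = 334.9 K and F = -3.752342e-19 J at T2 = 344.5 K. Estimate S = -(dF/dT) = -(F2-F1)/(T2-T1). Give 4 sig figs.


Step 1: dF = F2 - F1 = -3.752342e-19 - (-3.732e-19) = -2.0342e-21 J
Step 2: dT = T2 - T1 = 344.5 - 334.9 = 9.6 K
Step 3: S = -dF/dT = -(-2.0342e-21)/9.6 = 2.119e-22 J/K

2.119e-22


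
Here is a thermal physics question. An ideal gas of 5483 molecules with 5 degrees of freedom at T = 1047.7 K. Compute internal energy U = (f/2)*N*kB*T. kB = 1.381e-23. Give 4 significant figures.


Step 1: f/2 = 5/2 = 2.5
Step 2: N*kB*T = 5483*1.381e-23*1047.7 = 7.933e-17
Step 3: U = 2.5 * 7.933e-17 = 1.983e-16 J

1.983e-16


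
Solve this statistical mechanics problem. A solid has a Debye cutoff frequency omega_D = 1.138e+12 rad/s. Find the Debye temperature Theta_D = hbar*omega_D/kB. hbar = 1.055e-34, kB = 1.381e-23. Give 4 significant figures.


Step 1: hbar*omega_D = 1.055e-34 * 1.138e+12 = 1.201e-22 J
Step 2: Theta_D = 1.201e-22 / 1.381e-23
Step 3: Theta_D = 8.694 K

8.694


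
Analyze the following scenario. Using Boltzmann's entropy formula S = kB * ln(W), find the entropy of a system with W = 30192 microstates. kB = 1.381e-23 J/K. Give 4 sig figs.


Step 1: ln(W) = ln(30192) = 10.32
Step 2: S = kB * ln(W) = 1.381e-23 * 10.32
Step 3: S = 1.425e-22 J/K

1.425e-22


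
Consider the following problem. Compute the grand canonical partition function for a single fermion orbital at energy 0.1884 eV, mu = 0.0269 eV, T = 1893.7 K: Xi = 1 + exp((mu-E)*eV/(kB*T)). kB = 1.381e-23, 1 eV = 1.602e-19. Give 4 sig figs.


Step 1: (mu - E) = 0.0269 - 0.1884 = -0.1615 eV
Step 2: x = (mu-E)*eV/(kB*T) = -0.1615*1.602e-19/(1.381e-23*1893.7) = -0.9893
Step 3: exp(x) = 0.3718
Step 4: Xi = 1 + 0.3718 = 1.372

1.372


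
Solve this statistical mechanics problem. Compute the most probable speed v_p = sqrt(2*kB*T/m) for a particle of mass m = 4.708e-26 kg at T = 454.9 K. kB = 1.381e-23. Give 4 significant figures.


Step 1: Numerator = 2*kB*T = 2*1.381e-23*454.9 = 1.256e-20
Step 2: Ratio = 1.256e-20 / 4.708e-26 = 2.669e+05
Step 3: v_p = sqrt(2.669e+05) = 516.6 m/s

516.6


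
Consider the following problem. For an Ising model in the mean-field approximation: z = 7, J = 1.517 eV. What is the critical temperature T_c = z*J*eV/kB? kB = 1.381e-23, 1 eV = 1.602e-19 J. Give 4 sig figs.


Step 1: z*J = 7*1.517 = 10.62 eV
Step 2: Convert to Joules: 10.62*1.602e-19 = 1.701e-18 J
Step 3: T_c = 1.701e-18 / 1.381e-23 = 1.232e+05 K

1.232e+05


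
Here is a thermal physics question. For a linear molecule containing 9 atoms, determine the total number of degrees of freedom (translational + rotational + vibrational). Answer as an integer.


Step 1: Translational DOF = 3
Step 2: Rotational DOF (linear) = 2
Step 3: Vibrational DOF = 3*9 - 5 = 22
Step 4: Total = 3 + 2 + 22 = 27

27


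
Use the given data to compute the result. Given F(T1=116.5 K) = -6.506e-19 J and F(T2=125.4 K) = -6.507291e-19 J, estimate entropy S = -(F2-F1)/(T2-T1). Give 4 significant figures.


Step 1: dF = F2 - F1 = -6.507291e-19 - (-6.506e-19) = -1.291e-22 J
Step 2: dT = T2 - T1 = 125.4 - 116.5 = 8.9 K
Step 3: S = -dF/dT = -(-1.291e-22)/8.9 = 1.451e-23 J/K

1.451e-23


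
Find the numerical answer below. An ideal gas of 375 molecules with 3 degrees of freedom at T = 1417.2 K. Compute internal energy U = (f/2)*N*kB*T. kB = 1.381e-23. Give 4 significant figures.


Step 1: f/2 = 3/2 = 1.5
Step 2: N*kB*T = 375*1.381e-23*1417.2 = 7.339e-18
Step 3: U = 1.5 * 7.339e-18 = 1.101e-17 J

1.101e-17


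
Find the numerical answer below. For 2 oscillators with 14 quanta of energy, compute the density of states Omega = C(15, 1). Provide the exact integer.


Step 1: Use binomial coefficient C(15, 1)
Step 2: Numerator = 15! / 14!
Step 3: Denominator = 1!
Step 4: Omega = 15

15


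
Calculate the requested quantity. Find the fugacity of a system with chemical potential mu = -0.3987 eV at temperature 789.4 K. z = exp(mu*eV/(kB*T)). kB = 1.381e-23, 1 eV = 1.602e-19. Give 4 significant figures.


Step 1: Convert mu to Joules: -0.3987*1.602e-19 = -6.387e-20 J
Step 2: kB*T = 1.381e-23*789.4 = 1.09e-20 J
Step 3: mu/(kB*T) = -5.859
Step 4: z = exp(-5.859) = 0.002854

0.002854


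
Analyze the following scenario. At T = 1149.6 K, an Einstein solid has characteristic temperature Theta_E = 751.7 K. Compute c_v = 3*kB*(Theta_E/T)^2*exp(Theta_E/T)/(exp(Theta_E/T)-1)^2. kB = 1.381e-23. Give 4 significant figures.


Step 1: x = Theta_E/T = 751.7/1149.6 = 0.6539
Step 2: x^2 = 0.4276
Step 3: exp(x) = 1.923
Step 4: c_v = 3*1.381e-23*0.4276*1.923/(1.923-1)^2 = 3.998e-23

3.998e-23


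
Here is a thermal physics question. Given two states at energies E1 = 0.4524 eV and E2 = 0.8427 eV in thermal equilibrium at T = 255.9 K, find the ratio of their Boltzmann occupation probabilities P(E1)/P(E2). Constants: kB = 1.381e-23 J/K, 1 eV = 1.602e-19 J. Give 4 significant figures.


Step 1: Compute energy difference dE = E1 - E2 = 0.4524 - 0.8427 = -0.3903 eV
Step 2: Convert to Joules: dE_J = -0.3903 * 1.602e-19 = -6.253e-20 J
Step 3: Compute exponent = -dE_J / (kB * T) = -(-6.253e-20) / (1.381e-23 * 255.9) = 17.69
Step 4: P(E1)/P(E2) = exp(17.69) = 4.829e+07

4.829e+07


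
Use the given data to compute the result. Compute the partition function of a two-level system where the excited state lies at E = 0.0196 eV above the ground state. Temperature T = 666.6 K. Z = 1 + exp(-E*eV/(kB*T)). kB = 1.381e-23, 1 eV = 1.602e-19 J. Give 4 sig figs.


Step 1: Compute beta*E = E*eV/(kB*T) = 0.0196*1.602e-19/(1.381e-23*666.6) = 0.3411
Step 2: exp(-beta*E) = exp(-0.3411) = 0.711
Step 3: Z = 1 + 0.711 = 1.711

1.711


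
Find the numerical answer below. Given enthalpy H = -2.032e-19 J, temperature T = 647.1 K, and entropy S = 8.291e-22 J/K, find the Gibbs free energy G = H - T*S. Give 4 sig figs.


Step 1: T*S = 647.1 * 8.291e-22 = 5.365e-19 J
Step 2: G = H - T*S = -2.032e-19 - 5.365e-19
Step 3: G = -7.397e-19 J

-7.397e-19


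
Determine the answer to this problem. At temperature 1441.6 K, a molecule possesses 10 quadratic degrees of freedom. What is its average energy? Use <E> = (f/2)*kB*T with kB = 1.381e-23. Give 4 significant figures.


Step 1: f/2 = 10/2 = 5
Step 2: kB*T = 1.381e-23 * 1441.6 = 1.991e-20
Step 3: <E> = 5 * 1.991e-20 = 9.954e-20 J

9.954e-20


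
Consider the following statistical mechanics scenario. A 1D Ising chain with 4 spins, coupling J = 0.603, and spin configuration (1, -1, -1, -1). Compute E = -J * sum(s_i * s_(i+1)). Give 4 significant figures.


Step 1: Nearest-neighbor products: -1, 1, 1
Step 2: Sum of products = 1
Step 3: E = -0.603 * 1 = -0.603

-0.603


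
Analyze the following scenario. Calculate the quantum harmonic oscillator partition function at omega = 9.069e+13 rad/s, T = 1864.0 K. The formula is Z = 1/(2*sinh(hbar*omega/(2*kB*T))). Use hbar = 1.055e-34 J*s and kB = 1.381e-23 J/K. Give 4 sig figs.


Step 1: Compute x = hbar*omega/(kB*T) = 1.055e-34*9.069e+13/(1.381e-23*1864.0) = 0.3717
Step 2: x/2 = 0.1858
Step 3: sinh(x/2) = 0.1869
Step 4: Z = 1/(2*0.1869) = 2.675

2.675


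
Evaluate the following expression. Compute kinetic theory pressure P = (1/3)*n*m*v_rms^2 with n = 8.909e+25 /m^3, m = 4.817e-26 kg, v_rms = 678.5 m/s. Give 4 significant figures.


Step 1: v_rms^2 = 678.5^2 = 4.604e+05
Step 2: n*m = 8.909e+25*4.817e-26 = 4.291
Step 3: P = (1/3)*4.291*4.604e+05 = 6.585e+05 Pa

6.585e+05


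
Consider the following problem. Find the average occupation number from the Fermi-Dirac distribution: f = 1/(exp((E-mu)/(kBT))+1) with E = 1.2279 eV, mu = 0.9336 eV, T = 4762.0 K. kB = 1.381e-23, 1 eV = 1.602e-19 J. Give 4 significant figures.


Step 1: (E - mu) = 1.2279 - 0.9336 = 0.2943 eV
Step 2: Convert: (E-mu)*eV = 4.715e-20 J
Step 3: x = (E-mu)*eV/(kB*T) = 0.7169
Step 4: f = 1/(exp(0.7169)+1) = 0.3281

0.3281


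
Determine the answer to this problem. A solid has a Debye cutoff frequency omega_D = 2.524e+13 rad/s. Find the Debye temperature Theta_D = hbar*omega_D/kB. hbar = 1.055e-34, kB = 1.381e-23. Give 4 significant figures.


Step 1: hbar*omega_D = 1.055e-34 * 2.524e+13 = 2.663e-21 J
Step 2: Theta_D = 2.663e-21 / 1.381e-23
Step 3: Theta_D = 192.8 K

192.8


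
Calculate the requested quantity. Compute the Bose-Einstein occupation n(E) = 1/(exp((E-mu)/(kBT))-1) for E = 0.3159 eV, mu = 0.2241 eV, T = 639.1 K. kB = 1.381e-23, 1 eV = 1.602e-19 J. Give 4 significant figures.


Step 1: (E - mu) = 0.0918 eV
Step 2: x = (E-mu)*eV/(kB*T) = 0.0918*1.602e-19/(1.381e-23*639.1) = 1.666
Step 3: exp(x) = 5.292
Step 4: n = 1/(exp(x)-1) = 0.233

0.233


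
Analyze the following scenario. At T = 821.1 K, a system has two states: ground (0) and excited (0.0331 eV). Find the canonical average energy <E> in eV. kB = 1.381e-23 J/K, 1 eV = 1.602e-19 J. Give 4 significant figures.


Step 1: beta*E = 0.0331*1.602e-19/(1.381e-23*821.1) = 0.4676
Step 2: exp(-beta*E) = 0.6265
Step 3: <E> = 0.0331*0.6265/(1+0.6265) = 0.01275 eV

0.01275


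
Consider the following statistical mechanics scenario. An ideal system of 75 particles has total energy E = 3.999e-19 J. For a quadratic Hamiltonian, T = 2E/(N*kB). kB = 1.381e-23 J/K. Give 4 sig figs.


Step 1: Numerator = 2*E = 2*3.999e-19 = 7.998e-19 J
Step 2: Denominator = N*kB = 75*1.381e-23 = 1.036e-21
Step 3: T = 7.998e-19 / 1.036e-21 = 772.2 K

772.2


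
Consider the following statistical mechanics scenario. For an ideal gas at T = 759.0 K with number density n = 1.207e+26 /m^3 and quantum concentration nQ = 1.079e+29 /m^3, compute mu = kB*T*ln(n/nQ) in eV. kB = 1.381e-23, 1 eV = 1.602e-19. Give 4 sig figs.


Step 1: n/nQ = 1.207e+26/1.079e+29 = 0.001119
Step 2: ln(n/nQ) = -6.796
Step 3: mu = kB*T*ln(n/nQ) = 1.048e-20*-6.796 = -7.123e-20 J
Step 4: Convert to eV: -7.123e-20/1.602e-19 = -0.4446 eV

-0.4446


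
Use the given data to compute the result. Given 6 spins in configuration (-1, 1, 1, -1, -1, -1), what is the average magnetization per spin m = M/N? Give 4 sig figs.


Step 1: Count up spins (+1): 2, down spins (-1): 4
Step 2: Total magnetization M = 2 - 4 = -2
Step 3: m = M/N = -2/6 = -0.3333

-0.3333


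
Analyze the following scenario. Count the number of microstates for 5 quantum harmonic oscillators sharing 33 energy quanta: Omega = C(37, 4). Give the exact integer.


Step 1: Use binomial coefficient C(37, 4)
Step 2: Numerator = 37! / 33!
Step 3: Denominator = 4!
Step 4: Omega = 66045

66045


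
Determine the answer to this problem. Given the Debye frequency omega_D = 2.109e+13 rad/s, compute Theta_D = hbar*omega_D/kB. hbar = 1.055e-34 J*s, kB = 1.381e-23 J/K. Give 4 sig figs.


Step 1: hbar*omega_D = 1.055e-34 * 2.109e+13 = 2.225e-21 J
Step 2: Theta_D = 2.225e-21 / 1.381e-23
Step 3: Theta_D = 161.1 K

161.1


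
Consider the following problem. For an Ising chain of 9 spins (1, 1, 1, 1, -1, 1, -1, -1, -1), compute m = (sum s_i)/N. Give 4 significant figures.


Step 1: Count up spins (+1): 5, down spins (-1): 4
Step 2: Total magnetization M = 5 - 4 = 1
Step 3: m = M/N = 1/9 = 0.1111

0.1111


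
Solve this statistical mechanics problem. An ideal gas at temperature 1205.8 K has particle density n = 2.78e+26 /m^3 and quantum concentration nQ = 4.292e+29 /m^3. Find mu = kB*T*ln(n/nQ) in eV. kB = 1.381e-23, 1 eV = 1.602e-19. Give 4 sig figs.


Step 1: n/nQ = 2.78e+26/4.292e+29 = 0.0006477
Step 2: ln(n/nQ) = -7.342
Step 3: mu = kB*T*ln(n/nQ) = 1.665e-20*-7.342 = -1.223e-19 J
Step 4: Convert to eV: -1.223e-19/1.602e-19 = -0.7632 eV

-0.7632


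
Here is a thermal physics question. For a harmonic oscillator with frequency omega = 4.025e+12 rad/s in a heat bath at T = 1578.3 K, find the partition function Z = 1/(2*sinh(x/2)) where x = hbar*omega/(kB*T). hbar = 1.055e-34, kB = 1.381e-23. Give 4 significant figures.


Step 1: Compute x = hbar*omega/(kB*T) = 1.055e-34*4.025e+12/(1.381e-23*1578.3) = 0.01948
Step 2: x/2 = 0.009741
Step 3: sinh(x/2) = 0.009741
Step 4: Z = 1/(2*0.009741) = 51.33

51.33


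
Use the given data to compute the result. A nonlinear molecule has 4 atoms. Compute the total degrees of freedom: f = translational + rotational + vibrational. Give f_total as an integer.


Step 1: Translational DOF = 3
Step 2: Rotational DOF (nonlinear) = 3
Step 3: Vibrational DOF = 3*4 - 6 = 6
Step 4: Total = 3 + 3 + 6 = 12

12


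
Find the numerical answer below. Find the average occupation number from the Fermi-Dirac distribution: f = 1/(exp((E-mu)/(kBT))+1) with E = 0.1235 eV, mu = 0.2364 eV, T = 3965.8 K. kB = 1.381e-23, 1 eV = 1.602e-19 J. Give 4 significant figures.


Step 1: (E - mu) = 0.1235 - 0.2364 = -0.1129 eV
Step 2: Convert: (E-mu)*eV = -1.809e-20 J
Step 3: x = (E-mu)*eV/(kB*T) = -0.3302
Step 4: f = 1/(exp(-0.3302)+1) = 0.5818

0.5818


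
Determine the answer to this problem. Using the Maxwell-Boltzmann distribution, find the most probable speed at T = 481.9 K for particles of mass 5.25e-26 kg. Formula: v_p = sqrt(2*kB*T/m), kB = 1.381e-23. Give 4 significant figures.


Step 1: Numerator = 2*kB*T = 2*1.381e-23*481.9 = 1.331e-20
Step 2: Ratio = 1.331e-20 / 5.25e-26 = 2.535e+05
Step 3: v_p = sqrt(2.535e+05) = 503.5 m/s

503.5


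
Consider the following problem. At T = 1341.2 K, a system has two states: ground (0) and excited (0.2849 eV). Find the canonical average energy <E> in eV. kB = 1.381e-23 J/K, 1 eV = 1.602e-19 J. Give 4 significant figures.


Step 1: beta*E = 0.2849*1.602e-19/(1.381e-23*1341.2) = 2.464
Step 2: exp(-beta*E) = 0.08508
Step 3: <E> = 0.2849*0.08508/(1+0.08508) = 0.02234 eV

0.02234


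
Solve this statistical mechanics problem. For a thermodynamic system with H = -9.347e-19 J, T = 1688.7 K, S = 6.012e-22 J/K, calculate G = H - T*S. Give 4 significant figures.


Step 1: T*S = 1688.7 * 6.012e-22 = 1.015e-18 J
Step 2: G = H - T*S = -9.347e-19 - 1.015e-18
Step 3: G = -1.95e-18 J

-1.95e-18


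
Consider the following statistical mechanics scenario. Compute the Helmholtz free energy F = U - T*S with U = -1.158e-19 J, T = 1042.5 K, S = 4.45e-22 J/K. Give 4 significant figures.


Step 1: T*S = 1042.5 * 4.45e-22 = 4.639e-19 J
Step 2: F = U - T*S = -1.158e-19 - 4.639e-19
Step 3: F = -5.797e-19 J

-5.797e-19


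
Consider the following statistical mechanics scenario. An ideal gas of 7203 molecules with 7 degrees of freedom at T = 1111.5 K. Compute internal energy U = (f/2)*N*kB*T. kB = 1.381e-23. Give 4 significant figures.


Step 1: f/2 = 7/2 = 3.5
Step 2: N*kB*T = 7203*1.381e-23*1111.5 = 1.106e-16
Step 3: U = 3.5 * 1.106e-16 = 3.87e-16 J

3.87e-16


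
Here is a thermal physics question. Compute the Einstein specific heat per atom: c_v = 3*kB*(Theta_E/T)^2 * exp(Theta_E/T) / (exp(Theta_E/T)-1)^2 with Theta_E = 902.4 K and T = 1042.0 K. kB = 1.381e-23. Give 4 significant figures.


Step 1: x = Theta_E/T = 902.4/1042.0 = 0.866
Step 2: x^2 = 0.75
Step 3: exp(x) = 2.377
Step 4: c_v = 3*1.381e-23*0.75*2.377/(2.377-1)^2 = 3.893e-23

3.893e-23


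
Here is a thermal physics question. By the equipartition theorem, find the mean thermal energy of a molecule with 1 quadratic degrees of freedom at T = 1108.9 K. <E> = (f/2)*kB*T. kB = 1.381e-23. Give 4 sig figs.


Step 1: f/2 = 1/2 = 0.5
Step 2: kB*T = 1.381e-23 * 1108.9 = 1.531e-20
Step 3: <E> = 0.5 * 1.531e-20 = 7.657e-21 J

7.657e-21


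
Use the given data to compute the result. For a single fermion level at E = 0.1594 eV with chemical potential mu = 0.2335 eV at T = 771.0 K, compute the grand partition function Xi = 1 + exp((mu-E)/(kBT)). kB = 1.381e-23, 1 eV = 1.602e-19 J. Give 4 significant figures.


Step 1: (mu - E) = 0.2335 - 0.1594 = 0.0741 eV
Step 2: x = (mu-E)*eV/(kB*T) = 0.0741*1.602e-19/(1.381e-23*771.0) = 1.115
Step 3: exp(x) = 3.049
Step 4: Xi = 1 + 3.049 = 4.049

4.049


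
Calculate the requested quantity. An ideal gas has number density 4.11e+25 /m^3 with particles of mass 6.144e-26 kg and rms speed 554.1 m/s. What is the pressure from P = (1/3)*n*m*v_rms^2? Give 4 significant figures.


Step 1: v_rms^2 = 554.1^2 = 3.07e+05
Step 2: n*m = 4.11e+25*6.144e-26 = 2.525
Step 3: P = (1/3)*2.525*3.07e+05 = 2.584e+05 Pa

2.584e+05


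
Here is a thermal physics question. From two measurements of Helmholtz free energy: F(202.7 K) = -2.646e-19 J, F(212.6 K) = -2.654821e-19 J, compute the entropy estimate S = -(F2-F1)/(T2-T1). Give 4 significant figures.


Step 1: dF = F2 - F1 = -2.654821e-19 - (-2.646e-19) = -8.821e-22 J
Step 2: dT = T2 - T1 = 212.6 - 202.7 = 9.9 K
Step 3: S = -dF/dT = -(-8.821e-22)/9.9 = 8.91e-23 J/K

8.91e-23


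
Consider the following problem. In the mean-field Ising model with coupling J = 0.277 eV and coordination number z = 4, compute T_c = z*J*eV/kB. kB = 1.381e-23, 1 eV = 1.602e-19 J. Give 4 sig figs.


Step 1: z*J = 4*0.277 = 1.108 eV
Step 2: Convert to Joules: 1.108*1.602e-19 = 1.775e-19 J
Step 3: T_c = 1.775e-19 / 1.381e-23 = 1.285e+04 K

1.285e+04


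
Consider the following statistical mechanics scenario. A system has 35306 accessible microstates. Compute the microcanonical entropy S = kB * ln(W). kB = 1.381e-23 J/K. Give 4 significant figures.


Step 1: ln(W) = ln(35306) = 10.47
Step 2: S = kB * ln(W) = 1.381e-23 * 10.47
Step 3: S = 1.446e-22 J/K

1.446e-22


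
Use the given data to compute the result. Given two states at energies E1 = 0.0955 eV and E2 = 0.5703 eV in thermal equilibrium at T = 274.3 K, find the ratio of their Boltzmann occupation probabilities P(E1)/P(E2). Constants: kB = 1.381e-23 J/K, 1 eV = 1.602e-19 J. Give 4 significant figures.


Step 1: Compute energy difference dE = E1 - E2 = 0.0955 - 0.5703 = -0.4748 eV
Step 2: Convert to Joules: dE_J = -0.4748 * 1.602e-19 = -7.606e-20 J
Step 3: Compute exponent = -dE_J / (kB * T) = -(-7.606e-20) / (1.381e-23 * 274.3) = 20.08
Step 4: P(E1)/P(E2) = exp(20.08) = 5.253e+08

5.253e+08


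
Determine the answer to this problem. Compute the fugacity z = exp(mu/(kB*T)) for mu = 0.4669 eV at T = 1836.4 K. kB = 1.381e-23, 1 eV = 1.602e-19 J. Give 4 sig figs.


Step 1: Convert mu to Joules: 0.4669*1.602e-19 = 7.48e-20 J
Step 2: kB*T = 1.381e-23*1836.4 = 2.536e-20 J
Step 3: mu/(kB*T) = 2.949
Step 4: z = exp(2.949) = 19.09

19.09


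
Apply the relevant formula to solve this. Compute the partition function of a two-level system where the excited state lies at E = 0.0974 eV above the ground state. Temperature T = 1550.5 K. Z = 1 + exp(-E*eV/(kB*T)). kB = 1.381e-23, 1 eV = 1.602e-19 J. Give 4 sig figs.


Step 1: Compute beta*E = E*eV/(kB*T) = 0.0974*1.602e-19/(1.381e-23*1550.5) = 0.7287
Step 2: exp(-beta*E) = exp(-0.7287) = 0.4825
Step 3: Z = 1 + 0.4825 = 1.483

1.483


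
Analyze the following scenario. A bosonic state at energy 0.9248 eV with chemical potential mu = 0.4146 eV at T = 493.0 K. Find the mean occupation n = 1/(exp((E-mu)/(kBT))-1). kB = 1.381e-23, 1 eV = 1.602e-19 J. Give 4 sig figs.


Step 1: (E - mu) = 0.5102 eV
Step 2: x = (E-mu)*eV/(kB*T) = 0.5102*1.602e-19/(1.381e-23*493.0) = 12.01
Step 3: exp(x) = 1.636e+05
Step 4: n = 1/(exp(x)-1) = 6.114e-06

6.114e-06


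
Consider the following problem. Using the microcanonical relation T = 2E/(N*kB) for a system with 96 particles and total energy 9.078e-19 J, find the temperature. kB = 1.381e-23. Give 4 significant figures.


Step 1: Numerator = 2*E = 2*9.078e-19 = 1.816e-18 J
Step 2: Denominator = N*kB = 96*1.381e-23 = 1.326e-21
Step 3: T = 1.816e-18 / 1.326e-21 = 1369 K

1369


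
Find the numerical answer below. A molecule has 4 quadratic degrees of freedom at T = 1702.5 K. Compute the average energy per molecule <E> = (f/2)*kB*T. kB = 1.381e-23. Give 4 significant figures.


Step 1: f/2 = 4/2 = 2
Step 2: kB*T = 1.381e-23 * 1702.5 = 2.351e-20
Step 3: <E> = 2 * 2.351e-20 = 4.702e-20 J

4.702e-20


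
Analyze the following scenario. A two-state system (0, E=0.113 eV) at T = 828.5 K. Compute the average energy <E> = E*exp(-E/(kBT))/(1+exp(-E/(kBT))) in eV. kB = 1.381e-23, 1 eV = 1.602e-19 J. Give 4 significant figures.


Step 1: beta*E = 0.113*1.602e-19/(1.381e-23*828.5) = 1.582
Step 2: exp(-beta*E) = 0.2055
Step 3: <E> = 0.113*0.2055/(1+0.2055) = 0.01927 eV

0.01927


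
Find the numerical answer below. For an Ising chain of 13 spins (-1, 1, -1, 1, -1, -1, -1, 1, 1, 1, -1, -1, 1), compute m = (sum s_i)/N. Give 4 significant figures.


Step 1: Count up spins (+1): 6, down spins (-1): 7
Step 2: Total magnetization M = 6 - 7 = -1
Step 3: m = M/N = -1/13 = -0.07692

-0.07692


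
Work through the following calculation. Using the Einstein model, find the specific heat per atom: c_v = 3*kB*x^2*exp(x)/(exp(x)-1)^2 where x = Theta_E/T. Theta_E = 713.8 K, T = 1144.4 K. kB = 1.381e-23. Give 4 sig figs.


Step 1: x = Theta_E/T = 713.8/1144.4 = 0.6237
Step 2: x^2 = 0.389
Step 3: exp(x) = 1.866
Step 4: c_v = 3*1.381e-23*0.389*1.866/(1.866-1)^2 = 4.011e-23

4.011e-23


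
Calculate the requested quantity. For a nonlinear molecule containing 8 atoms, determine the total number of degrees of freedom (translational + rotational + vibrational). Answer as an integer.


Step 1: Translational DOF = 3
Step 2: Rotational DOF (nonlinear) = 3
Step 3: Vibrational DOF = 3*8 - 6 = 18
Step 4: Total = 3 + 3 + 18 = 24

24


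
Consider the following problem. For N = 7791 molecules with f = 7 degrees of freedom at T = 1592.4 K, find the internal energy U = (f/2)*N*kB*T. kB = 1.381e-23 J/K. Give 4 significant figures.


Step 1: f/2 = 7/2 = 3.5
Step 2: N*kB*T = 7791*1.381e-23*1592.4 = 1.713e-16
Step 3: U = 3.5 * 1.713e-16 = 5.997e-16 J

5.997e-16


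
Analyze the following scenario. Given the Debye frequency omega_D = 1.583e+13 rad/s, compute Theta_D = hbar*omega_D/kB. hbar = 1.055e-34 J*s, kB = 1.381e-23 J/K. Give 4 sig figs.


Step 1: hbar*omega_D = 1.055e-34 * 1.583e+13 = 1.67e-21 J
Step 2: Theta_D = 1.67e-21 / 1.381e-23
Step 3: Theta_D = 120.9 K

120.9


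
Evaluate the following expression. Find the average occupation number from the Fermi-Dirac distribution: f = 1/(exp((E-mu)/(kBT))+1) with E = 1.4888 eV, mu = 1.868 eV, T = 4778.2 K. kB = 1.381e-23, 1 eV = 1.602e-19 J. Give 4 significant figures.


Step 1: (E - mu) = 1.4888 - 1.868 = -0.3792 eV
Step 2: Convert: (E-mu)*eV = -6.075e-20 J
Step 3: x = (E-mu)*eV/(kB*T) = -0.9206
Step 4: f = 1/(exp(-0.9206)+1) = 0.7152

0.7152


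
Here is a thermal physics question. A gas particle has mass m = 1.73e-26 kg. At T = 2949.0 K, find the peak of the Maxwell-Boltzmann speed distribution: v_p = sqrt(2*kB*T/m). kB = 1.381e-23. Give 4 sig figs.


Step 1: Numerator = 2*kB*T = 2*1.381e-23*2949.0 = 8.145e-20
Step 2: Ratio = 8.145e-20 / 1.73e-26 = 4.708e+06
Step 3: v_p = sqrt(4.708e+06) = 2170 m/s

2170


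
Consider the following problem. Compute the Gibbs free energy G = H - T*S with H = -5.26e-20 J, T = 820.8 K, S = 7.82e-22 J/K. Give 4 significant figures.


Step 1: T*S = 820.8 * 7.82e-22 = 6.419e-19 J
Step 2: G = H - T*S = -5.26e-20 - 6.419e-19
Step 3: G = -6.945e-19 J

-6.945e-19


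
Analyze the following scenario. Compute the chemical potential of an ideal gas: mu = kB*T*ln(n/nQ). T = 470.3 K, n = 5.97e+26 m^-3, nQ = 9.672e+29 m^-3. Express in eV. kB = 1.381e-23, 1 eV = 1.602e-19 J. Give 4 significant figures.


Step 1: n/nQ = 5.97e+26/9.672e+29 = 0.0006172
Step 2: ln(n/nQ) = -7.39
Step 3: mu = kB*T*ln(n/nQ) = 6.495e-21*-7.39 = -4.8e-20 J
Step 4: Convert to eV: -4.8e-20/1.602e-19 = -0.2996 eV

-0.2996


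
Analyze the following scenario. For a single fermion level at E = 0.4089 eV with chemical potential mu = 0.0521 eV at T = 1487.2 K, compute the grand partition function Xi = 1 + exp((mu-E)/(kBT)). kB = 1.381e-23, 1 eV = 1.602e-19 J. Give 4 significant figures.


Step 1: (mu - E) = 0.0521 - 0.4089 = -0.3568 eV
Step 2: x = (mu-E)*eV/(kB*T) = -0.3568*1.602e-19/(1.381e-23*1487.2) = -2.783
Step 3: exp(x) = 0.06185
Step 4: Xi = 1 + 0.06185 = 1.062

1.062


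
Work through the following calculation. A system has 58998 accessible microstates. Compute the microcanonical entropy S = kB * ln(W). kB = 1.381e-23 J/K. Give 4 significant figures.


Step 1: ln(W) = ln(58998) = 10.99
Step 2: S = kB * ln(W) = 1.381e-23 * 10.99
Step 3: S = 1.517e-22 J/K

1.517e-22


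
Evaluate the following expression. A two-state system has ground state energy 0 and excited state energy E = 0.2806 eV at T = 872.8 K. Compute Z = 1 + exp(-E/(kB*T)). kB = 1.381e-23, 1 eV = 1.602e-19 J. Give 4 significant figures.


Step 1: Compute beta*E = E*eV/(kB*T) = 0.2806*1.602e-19/(1.381e-23*872.8) = 3.729
Step 2: exp(-beta*E) = exp(-3.729) = 0.02401
Step 3: Z = 1 + 0.02401 = 1.024

1.024


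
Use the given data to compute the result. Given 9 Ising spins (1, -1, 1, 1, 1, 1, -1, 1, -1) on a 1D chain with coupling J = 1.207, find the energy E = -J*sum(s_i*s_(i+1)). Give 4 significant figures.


Step 1: Nearest-neighbor products: -1, -1, 1, 1, 1, -1, -1, -1
Step 2: Sum of products = -2
Step 3: E = -1.207 * -2 = 2.414

2.414


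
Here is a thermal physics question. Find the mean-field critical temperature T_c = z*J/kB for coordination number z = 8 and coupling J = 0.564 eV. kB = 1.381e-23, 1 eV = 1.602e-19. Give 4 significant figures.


Step 1: z*J = 8*0.564 = 4.512 eV
Step 2: Convert to Joules: 4.512*1.602e-19 = 7.228e-19 J
Step 3: T_c = 7.228e-19 / 1.381e-23 = 5.234e+04 K

5.234e+04


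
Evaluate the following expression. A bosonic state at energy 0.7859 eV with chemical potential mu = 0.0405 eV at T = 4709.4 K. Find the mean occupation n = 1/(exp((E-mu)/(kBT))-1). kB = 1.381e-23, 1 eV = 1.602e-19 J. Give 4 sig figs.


Step 1: (E - mu) = 0.7454 eV
Step 2: x = (E-mu)*eV/(kB*T) = 0.7454*1.602e-19/(1.381e-23*4709.4) = 1.836
Step 3: exp(x) = 6.272
Step 4: n = 1/(exp(x)-1) = 0.1897

0.1897


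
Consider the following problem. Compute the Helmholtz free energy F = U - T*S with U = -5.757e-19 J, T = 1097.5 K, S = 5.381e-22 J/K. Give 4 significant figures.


Step 1: T*S = 1097.5 * 5.381e-22 = 5.906e-19 J
Step 2: F = U - T*S = -5.757e-19 - 5.906e-19
Step 3: F = -1.166e-18 J

-1.166e-18


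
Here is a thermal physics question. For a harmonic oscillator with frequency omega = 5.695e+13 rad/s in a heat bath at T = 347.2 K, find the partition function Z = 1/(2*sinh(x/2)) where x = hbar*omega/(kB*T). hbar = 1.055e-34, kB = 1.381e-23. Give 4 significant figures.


Step 1: Compute x = hbar*omega/(kB*T) = 1.055e-34*5.695e+13/(1.381e-23*347.2) = 1.253
Step 2: x/2 = 0.6265
Step 3: sinh(x/2) = 0.6683
Step 4: Z = 1/(2*0.6683) = 0.7481

0.7481


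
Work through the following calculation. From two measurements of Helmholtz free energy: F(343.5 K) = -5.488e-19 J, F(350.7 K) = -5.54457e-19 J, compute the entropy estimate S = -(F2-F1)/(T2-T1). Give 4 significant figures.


Step 1: dF = F2 - F1 = -5.54457e-19 - (-5.488e-19) = -5.657e-21 J
Step 2: dT = T2 - T1 = 350.7 - 343.5 = 7.2 K
Step 3: S = -dF/dT = -(-5.657e-21)/7.2 = 7.857e-22 J/K

7.857e-22


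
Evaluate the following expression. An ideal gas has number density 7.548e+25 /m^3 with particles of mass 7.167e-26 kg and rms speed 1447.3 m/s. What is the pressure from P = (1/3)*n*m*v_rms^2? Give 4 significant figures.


Step 1: v_rms^2 = 1447.3^2 = 2.095e+06
Step 2: n*m = 7.548e+25*7.167e-26 = 5.41
Step 3: P = (1/3)*5.41*2.095e+06 = 3.777e+06 Pa

3.777e+06


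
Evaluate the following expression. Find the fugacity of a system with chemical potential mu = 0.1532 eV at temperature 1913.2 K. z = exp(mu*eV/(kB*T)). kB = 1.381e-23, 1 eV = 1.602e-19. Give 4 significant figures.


Step 1: Convert mu to Joules: 0.1532*1.602e-19 = 2.454e-20 J
Step 2: kB*T = 1.381e-23*1913.2 = 2.642e-20 J
Step 3: mu/(kB*T) = 0.9289
Step 4: z = exp(0.9289) = 2.532

2.532


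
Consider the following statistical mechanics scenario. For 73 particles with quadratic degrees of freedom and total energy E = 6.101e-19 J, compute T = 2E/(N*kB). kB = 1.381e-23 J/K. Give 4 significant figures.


Step 1: Numerator = 2*E = 2*6.101e-19 = 1.22e-18 J
Step 2: Denominator = N*kB = 73*1.381e-23 = 1.008e-21
Step 3: T = 1.22e-18 / 1.008e-21 = 1210 K

1210


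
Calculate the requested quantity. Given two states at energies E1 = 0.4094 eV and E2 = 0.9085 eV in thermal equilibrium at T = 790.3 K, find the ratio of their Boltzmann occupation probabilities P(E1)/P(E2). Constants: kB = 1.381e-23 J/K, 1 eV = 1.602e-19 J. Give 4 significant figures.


Step 1: Compute energy difference dE = E1 - E2 = 0.4094 - 0.9085 = -0.4991 eV
Step 2: Convert to Joules: dE_J = -0.4991 * 1.602e-19 = -7.996e-20 J
Step 3: Compute exponent = -dE_J / (kB * T) = -(-7.996e-20) / (1.381e-23 * 790.3) = 7.326
Step 4: P(E1)/P(E2) = exp(7.326) = 1519

1519


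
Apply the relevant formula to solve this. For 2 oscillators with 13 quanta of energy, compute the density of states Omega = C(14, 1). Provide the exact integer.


Step 1: Use binomial coefficient C(14, 1)
Step 2: Numerator = 14! / 13!
Step 3: Denominator = 1!
Step 4: Omega = 14

14


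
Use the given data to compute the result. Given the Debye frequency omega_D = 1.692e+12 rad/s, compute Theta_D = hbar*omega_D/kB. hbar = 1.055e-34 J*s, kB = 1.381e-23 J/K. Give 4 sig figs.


Step 1: hbar*omega_D = 1.055e-34 * 1.692e+12 = 1.785e-22 J
Step 2: Theta_D = 1.785e-22 / 1.381e-23
Step 3: Theta_D = 12.93 K

12.93


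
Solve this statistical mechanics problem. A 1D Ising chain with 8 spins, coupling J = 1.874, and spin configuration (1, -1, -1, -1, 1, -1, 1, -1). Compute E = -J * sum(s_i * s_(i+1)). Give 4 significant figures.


Step 1: Nearest-neighbor products: -1, 1, 1, -1, -1, -1, -1
Step 2: Sum of products = -3
Step 3: E = -1.874 * -3 = 5.622

5.622


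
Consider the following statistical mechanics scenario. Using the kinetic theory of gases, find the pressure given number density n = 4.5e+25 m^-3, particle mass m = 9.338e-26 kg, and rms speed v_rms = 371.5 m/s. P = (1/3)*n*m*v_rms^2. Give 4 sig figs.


Step 1: v_rms^2 = 371.5^2 = 1.38e+05
Step 2: n*m = 4.5e+25*9.338e-26 = 4.202
Step 3: P = (1/3)*4.202*1.38e+05 = 1.933e+05 Pa

1.933e+05


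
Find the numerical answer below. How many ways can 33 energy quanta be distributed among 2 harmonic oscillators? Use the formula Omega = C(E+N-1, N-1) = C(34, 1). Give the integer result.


Step 1: Use binomial coefficient C(34, 1)
Step 2: Numerator = 34! / 33!
Step 3: Denominator = 1!
Step 4: Omega = 34

34


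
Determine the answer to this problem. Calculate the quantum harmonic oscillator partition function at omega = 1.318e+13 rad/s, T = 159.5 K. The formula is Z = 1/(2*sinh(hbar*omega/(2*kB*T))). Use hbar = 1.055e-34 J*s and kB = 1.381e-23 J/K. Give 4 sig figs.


Step 1: Compute x = hbar*omega/(kB*T) = 1.055e-34*1.318e+13/(1.381e-23*159.5) = 0.6313
Step 2: x/2 = 0.3156
Step 3: sinh(x/2) = 0.3209
Step 4: Z = 1/(2*0.3209) = 1.558

1.558


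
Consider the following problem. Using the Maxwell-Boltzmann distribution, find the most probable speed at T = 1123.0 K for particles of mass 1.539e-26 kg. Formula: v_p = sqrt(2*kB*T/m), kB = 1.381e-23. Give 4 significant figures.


Step 1: Numerator = 2*kB*T = 2*1.381e-23*1123.0 = 3.102e-20
Step 2: Ratio = 3.102e-20 / 1.539e-26 = 2.015e+06
Step 3: v_p = sqrt(2.015e+06) = 1420 m/s

1420


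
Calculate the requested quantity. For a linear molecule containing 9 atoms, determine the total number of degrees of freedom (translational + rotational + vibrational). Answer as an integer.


Step 1: Translational DOF = 3
Step 2: Rotational DOF (linear) = 2
Step 3: Vibrational DOF = 3*9 - 5 = 22
Step 4: Total = 3 + 2 + 22 = 27

27


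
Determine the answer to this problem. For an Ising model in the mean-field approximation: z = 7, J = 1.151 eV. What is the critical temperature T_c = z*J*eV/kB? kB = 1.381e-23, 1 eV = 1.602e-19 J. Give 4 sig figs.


Step 1: z*J = 7*1.151 = 8.057 eV
Step 2: Convert to Joules: 8.057*1.602e-19 = 1.291e-18 J
Step 3: T_c = 1.291e-18 / 1.381e-23 = 9.346e+04 K

9.346e+04


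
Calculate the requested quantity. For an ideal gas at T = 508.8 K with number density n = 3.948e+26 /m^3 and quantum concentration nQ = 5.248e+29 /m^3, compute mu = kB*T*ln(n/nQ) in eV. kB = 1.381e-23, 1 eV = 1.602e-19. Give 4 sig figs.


Step 1: n/nQ = 3.948e+26/5.248e+29 = 0.0007523
Step 2: ln(n/nQ) = -7.192
Step 3: mu = kB*T*ln(n/nQ) = 7.027e-21*-7.192 = -5.054e-20 J
Step 4: Convert to eV: -5.054e-20/1.602e-19 = -0.3155 eV

-0.3155


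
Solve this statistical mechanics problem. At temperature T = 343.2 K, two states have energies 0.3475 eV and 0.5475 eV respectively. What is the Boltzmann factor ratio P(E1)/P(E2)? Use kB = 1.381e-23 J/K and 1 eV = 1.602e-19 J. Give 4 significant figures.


Step 1: Compute energy difference dE = E1 - E2 = 0.3475 - 0.5475 = -0.2 eV
Step 2: Convert to Joules: dE_J = -0.2 * 1.602e-19 = -3.204e-20 J
Step 3: Compute exponent = -dE_J / (kB * T) = -(-3.204e-20) / (1.381e-23 * 343.2) = 6.76
Step 4: P(E1)/P(E2) = exp(6.76) = 862.7

862.7


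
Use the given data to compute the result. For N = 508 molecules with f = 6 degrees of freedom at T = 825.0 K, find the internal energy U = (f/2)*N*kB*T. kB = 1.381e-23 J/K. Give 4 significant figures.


Step 1: f/2 = 6/2 = 3.0
Step 2: N*kB*T = 508*1.381e-23*825.0 = 5.788e-18
Step 3: U = 3.0 * 5.788e-18 = 1.736e-17 J

1.736e-17


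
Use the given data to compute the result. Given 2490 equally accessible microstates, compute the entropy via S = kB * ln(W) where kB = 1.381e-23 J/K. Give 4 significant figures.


Step 1: ln(W) = ln(2490) = 7.82
Step 2: S = kB * ln(W) = 1.381e-23 * 7.82
Step 3: S = 1.08e-22 J/K

1.08e-22


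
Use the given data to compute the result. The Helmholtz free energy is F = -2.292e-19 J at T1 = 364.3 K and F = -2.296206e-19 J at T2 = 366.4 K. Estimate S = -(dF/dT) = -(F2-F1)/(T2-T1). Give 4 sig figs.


Step 1: dF = F2 - F1 = -2.296206e-19 - (-2.292e-19) = -4.206e-22 J
Step 2: dT = T2 - T1 = 366.4 - 364.3 = 2.1 K
Step 3: S = -dF/dT = -(-4.206e-22)/2.1 = 2.003e-22 J/K

2.003e-22


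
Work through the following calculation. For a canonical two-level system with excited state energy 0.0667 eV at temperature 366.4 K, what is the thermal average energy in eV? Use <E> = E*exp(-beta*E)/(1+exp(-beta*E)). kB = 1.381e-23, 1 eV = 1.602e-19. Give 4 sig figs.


Step 1: beta*E = 0.0667*1.602e-19/(1.381e-23*366.4) = 2.112
Step 2: exp(-beta*E) = 0.121
Step 3: <E> = 0.0667*0.121/(1+0.121) = 0.007201 eV

0.007201
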